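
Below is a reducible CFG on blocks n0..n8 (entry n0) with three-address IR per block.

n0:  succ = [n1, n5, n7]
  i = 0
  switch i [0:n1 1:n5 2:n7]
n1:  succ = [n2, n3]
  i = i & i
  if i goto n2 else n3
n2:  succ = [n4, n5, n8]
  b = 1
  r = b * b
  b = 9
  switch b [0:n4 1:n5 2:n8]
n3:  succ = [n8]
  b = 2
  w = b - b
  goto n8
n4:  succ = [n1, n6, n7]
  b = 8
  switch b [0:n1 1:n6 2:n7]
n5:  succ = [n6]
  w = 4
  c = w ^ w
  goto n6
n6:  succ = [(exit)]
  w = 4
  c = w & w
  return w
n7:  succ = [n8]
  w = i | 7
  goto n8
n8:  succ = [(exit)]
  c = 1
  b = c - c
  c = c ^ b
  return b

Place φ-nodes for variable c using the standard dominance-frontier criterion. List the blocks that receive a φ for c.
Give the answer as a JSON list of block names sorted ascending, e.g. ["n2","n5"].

idom tree: n1←n0 n2←n1 n3←n1 n4←n2 n5←n0 n6←n0 n7←n0 n8←n0
Join-block Dom:
  n1: preds {n0,n4}: {n0} ∩ {n0,n1,n2,n4} = {n0}; idom=n0
  n5: preds {n0,n2}: {n0} ∩ {n0,n1,n2} = {n0}; idom=n0
  n6: preds {n4,n5}: {n0,n1,n2,n4} ∩ {n0,n5} = {n0}; idom=n0
  n7: preds {n0,n4}: {n0} ∩ {n0,n1,n2,n4} = {n0}; idom=n0
  n8: preds {n2,n3,n7}: {n0,n1,n2} ∩ {n0,n1,n3} ∩ {n0,n7} = {n0}; idom=n0

DF walk-up:
  join n1 pred n0: · stop@n0
  join n1 pred n4: n4→n2→n1 stop@n0
  join n5 pred n0: · stop@n0
  join n5 pred n2: n2→n1 stop@n0
  join n6 pred n4: n4→n2→n1 stop@n0
  join n6 pred n5: n5 stop@n0
  join n7 pred n0: · stop@n0
  join n7 pred n4: n4→n2→n1 stop@n0
  join n8 pred n2: n2→n1 stop@n0
  join n8 pred n3: n3→n1 stop@n0
  join n8 pred n7: n7 stop@n0
  n0 → ∅
  n1 → {n1,n5,n6,n7,n8}
  n2 → {n1,n5,n6,n7,n8}
  n3 → {n8}
  n4 → {n1,n6,n7}
  n5 → {n6}
  n6 → ∅
  n7 → {n8}
  n8 → ∅

φ for c: defs {n5,n6,n8}
  DF⁺ = {n6}

Answer: ["n6"]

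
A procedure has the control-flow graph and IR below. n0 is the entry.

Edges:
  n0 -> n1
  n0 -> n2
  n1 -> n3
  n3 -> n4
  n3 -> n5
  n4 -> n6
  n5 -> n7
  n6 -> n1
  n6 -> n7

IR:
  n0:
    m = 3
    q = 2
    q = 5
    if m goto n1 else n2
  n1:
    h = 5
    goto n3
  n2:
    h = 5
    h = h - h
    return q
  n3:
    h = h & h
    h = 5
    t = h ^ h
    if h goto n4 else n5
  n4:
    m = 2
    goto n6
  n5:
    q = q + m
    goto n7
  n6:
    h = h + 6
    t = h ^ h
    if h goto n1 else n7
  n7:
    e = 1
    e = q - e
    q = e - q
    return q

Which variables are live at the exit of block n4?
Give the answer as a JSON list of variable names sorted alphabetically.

Answer: ["h", "m", "q"]

Analysis:
Block summaries:
  n0: def={m,q} ue=∅
  n1: def={h} ue=∅
  n2: def={h} ue={q}
  n3: def={h,t} ue={h}
  n4: def={m} ue=∅
  n5: def={q} ue={m,q}
  n6: def={h,t} ue={h}
  n7: def={e,q} ue={q}

Liveness:
  n0 li=∅ lo={m,q}
  n1 li={m,q} lo={h,m,q}
  n2 li={q} lo=∅
  n3 li={h,m,q} lo={h,m,q}
  n4 li={h,q} lo={h,m,q}
  n5 li={m,q} lo={q}
  n6 li={h,m,q} lo={m,q}
  n7 li={q} lo=∅

live-out(n4) = ["h", "m", "q"]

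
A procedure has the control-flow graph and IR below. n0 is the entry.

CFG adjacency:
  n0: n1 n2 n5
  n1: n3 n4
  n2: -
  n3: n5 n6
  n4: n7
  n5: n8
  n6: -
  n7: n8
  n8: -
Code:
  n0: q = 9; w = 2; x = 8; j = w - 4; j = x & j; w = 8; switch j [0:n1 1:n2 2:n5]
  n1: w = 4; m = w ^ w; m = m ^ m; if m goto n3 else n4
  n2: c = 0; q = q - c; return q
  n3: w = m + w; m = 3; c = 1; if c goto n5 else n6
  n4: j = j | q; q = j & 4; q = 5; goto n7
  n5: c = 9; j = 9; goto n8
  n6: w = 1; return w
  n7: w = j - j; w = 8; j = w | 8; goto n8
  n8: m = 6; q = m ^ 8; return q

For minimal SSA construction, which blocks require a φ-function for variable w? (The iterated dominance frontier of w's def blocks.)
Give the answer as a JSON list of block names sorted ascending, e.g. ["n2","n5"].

idom tree: n1←n0 n2←n0 n3←n1 n4←n1 n5←n0 n6←n3 n7←n4 n8←n0
Dom at joins:
  n5: preds {n0,n3}: {n0} ∩ {n0,n1,n3} = {n0}; idom=n0
  n8: preds {n5,n7}: {n0,n5} ∩ {n0,n1,n4,n7} = {n0}; idom=n0

DF derivation:
  join n5 pred n0: · stop@n0
  join n5 pred n3: n3→n1 stop@n0
  join n8 pred n5: n5 stop@n0
  join n8 pred n7: n7→n4→n1 stop@n0
  n0 → ∅
  n1 → {n5,n8}
  n2 → ∅
  n3 → {n5}
  n4 → {n8}
  n5 → {n8}
  n6 → ∅
  n7 → {n8}
  n8 → ∅

φ for w: defs {n0,n1,n3,n6,n7}
  DF⁺ = {n5,n8}

Answer: ["n5", "n8"]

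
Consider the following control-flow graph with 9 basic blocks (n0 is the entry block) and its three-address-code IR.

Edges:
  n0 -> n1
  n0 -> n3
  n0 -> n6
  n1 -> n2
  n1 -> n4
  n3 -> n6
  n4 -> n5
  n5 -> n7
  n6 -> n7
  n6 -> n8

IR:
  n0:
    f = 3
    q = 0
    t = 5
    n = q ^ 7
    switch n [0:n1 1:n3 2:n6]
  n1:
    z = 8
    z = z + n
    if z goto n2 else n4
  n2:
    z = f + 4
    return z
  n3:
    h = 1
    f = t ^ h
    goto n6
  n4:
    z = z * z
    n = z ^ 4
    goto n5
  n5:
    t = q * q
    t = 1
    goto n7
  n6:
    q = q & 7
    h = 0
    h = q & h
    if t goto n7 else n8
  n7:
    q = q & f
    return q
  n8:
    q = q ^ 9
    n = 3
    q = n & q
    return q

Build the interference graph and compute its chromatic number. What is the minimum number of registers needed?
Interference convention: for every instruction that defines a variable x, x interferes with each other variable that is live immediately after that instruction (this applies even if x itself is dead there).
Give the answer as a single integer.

Block summaries:
  n0: {f,n,q,t} / ∅
  n1: {z} / {n}
  n2: {z} / {f}
  n3: {f,h} / {t}
  n4: {n,z} / {z}
  n5: {t} / {q}
  n6: {h,q} / {q,t}
  n7: {q} / {f,q}
  n8: {n,q} / {q}

Liveness:
  live n0: ∅→{f,n,q,t}
  live n1: {f,n,q}→{f,q,z}
  live n2: {f}→∅
  live n3: {q,t}→{f,q,t}
  live n4: {f,q,z}→{f,q}
  live n5: {f,q}→{f,q}
  live n6: {f,q,t}→{f,q}
  live n7: {f,q}→∅
  live n8: {q}→∅

Conflict graph:
  f↔{h,n,q,t,z}
  h↔{f,q,t}
  n↔{f,q,t,z}
  q↔{f,h,n,t,z}
  t↔{f,h,n,q}
  z↔{f,n,q}

Chromatic number:
  clique {f,h,q,t} ⇒ need ≥ 4
  assign f→r0 h→r2 n→r2 q→r1 t→r3 z→r3 — no edge inside a register ⇒ χ ≤ 4
  χ = 4

Answer: 4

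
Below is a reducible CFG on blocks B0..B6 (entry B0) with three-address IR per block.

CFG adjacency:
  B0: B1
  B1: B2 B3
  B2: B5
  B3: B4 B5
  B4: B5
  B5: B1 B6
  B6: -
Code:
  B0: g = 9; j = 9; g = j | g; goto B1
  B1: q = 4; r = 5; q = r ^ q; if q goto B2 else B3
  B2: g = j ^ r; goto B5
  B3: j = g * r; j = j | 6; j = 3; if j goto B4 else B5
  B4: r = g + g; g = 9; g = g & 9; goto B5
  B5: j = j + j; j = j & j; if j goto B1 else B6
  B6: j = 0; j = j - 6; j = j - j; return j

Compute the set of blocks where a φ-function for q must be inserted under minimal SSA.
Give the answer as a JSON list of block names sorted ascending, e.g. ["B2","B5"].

Answer: ["B1"]

Analysis:
idom tree: B1←B0 B2←B1 B3←B1 B4←B3 B5←B1 B6←B5
Join-block Dom:
  B1: preds {B0,B5}: {B0} ∩ {B0,B1,B5} = {B0}; idom=B0
  B5: preds {B2,B3,B4}: {B0,B1,B2} ∩ {B0,B1,B3} ∩ {B0,B1,B3,B4} = {B0,B1}; idom=B1

Frontier:
  B1←B0: walk · to B0
  B1←B5: walk B5→B1 to B0
  B5←B2: walk B2 to B1
  B5←B3: walk B3 to B1
  B5←B4: walk B4→B3 to B1
  DF(B0)=∅
  DF(B1)={B1}
  DF(B2)={B5}
  DF(B3)={B5}
  DF(B4)={B5}
  DF(B5)={B1}
  DF(B6)=∅

φ for q: defs {B1}
  DF⁺ = {B1}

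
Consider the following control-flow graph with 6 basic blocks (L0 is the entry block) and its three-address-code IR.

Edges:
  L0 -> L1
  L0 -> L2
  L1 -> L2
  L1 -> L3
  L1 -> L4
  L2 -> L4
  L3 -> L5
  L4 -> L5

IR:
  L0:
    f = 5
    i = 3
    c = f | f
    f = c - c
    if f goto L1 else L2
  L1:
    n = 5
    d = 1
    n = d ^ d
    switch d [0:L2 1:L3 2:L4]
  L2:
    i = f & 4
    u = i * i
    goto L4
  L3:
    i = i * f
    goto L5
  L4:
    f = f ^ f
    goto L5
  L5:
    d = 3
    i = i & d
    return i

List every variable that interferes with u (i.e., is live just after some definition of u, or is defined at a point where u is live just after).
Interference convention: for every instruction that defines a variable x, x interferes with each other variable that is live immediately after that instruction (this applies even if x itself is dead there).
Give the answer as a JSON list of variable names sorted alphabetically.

Answer: ["f", "i"]

Derivation:
def/use:
  L0: {c,f,i} / ∅
  L1: {d,n} / ∅
  L2: {i,u} / {f}
  L3: {i} / {f,i}
  L4: {f} / {f}
  L5: {d,i} / {i}

Backward fixpoint:
  L0: in=∅ out={f,i}
  L1: in={f,i} out={f,i}
  L2: in={f} out={f,i}
  L3: in={f,i} out={i}
  L4: in={f,i} out={i}
  L5: in={i} out=∅

Conflict graph:
  c↔{i}
  d↔{f,i,n}
  f↔{d,i,n,u}
  i↔{c,d,f,n,u}
  n↔{d,f,i}
  u↔{f,i}

N(u) = ["f", "i"]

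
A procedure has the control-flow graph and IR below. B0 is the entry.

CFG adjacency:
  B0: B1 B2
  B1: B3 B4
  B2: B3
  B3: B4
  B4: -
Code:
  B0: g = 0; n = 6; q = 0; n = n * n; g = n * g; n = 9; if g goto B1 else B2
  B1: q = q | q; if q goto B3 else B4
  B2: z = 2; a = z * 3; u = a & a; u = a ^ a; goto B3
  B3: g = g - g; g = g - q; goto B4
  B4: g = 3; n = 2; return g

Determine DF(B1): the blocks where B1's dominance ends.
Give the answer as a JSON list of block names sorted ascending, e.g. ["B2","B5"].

idom tree: B1←B0 B2←B0 B3←B0 B4←B0
Dom at joins:
  B3: preds {B1,B2}: {B0,B1} ∩ {B0,B2} = {B0}; idom=B0
  B4: preds {B1,B3}: {B0,B1} ∩ {B0,B3} = {B0}; idom=B0

Frontier:
  B3←B1: walk B1 to B0
  B3←B2: walk B2 to B0
  B4←B1: walk B1 to B0
  B4←B3: walk B3 to B0
  B0 → ∅
  B1 → {B3,B4}
  B2 → {B3}
  B3 → {B4}
  B4 → ∅

DF(B1) = ["B3", "B4"]

Answer: ["B3", "B4"]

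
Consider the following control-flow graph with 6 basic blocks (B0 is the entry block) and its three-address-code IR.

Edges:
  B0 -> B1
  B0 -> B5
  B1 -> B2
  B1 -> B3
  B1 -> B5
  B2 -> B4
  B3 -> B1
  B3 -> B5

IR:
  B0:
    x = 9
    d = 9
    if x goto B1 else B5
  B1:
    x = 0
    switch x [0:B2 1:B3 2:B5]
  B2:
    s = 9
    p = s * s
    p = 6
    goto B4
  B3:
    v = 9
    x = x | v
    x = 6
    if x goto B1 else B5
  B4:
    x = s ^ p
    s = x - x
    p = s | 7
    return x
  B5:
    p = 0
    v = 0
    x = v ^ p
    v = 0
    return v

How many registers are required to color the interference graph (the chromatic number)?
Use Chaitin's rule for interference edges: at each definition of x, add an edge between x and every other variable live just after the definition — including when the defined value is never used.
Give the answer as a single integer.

Answer: 3

Analysis:
def/use:
  B0 def {d,x} use ∅
  B1 def {x} use ∅
  B2 def {p,s} use ∅
  B3 def {v,x} use {x}
  B4 def {p,s,x} use {p,s}
  B5 def {p,v,x} use ∅

Live sets:
  B0 li=∅ lo=∅
  B1 li=∅ lo={x}
  B2 li=∅ lo={p,s}
  B3 li={x} lo=∅
  B4 li={p,s} lo=∅
  B5 li=∅ lo=∅

Interference:
  d — {x}
  p — {s,v,x}
  s — {p,x}
  v — {p,x}
  x — {d,p,s,v}

Colouring:
  clique {p,s,x} ⇒ need ≥ 3
  3-colouring: r0={x}  r1={d,p}  r2={s,v}
  χ = 3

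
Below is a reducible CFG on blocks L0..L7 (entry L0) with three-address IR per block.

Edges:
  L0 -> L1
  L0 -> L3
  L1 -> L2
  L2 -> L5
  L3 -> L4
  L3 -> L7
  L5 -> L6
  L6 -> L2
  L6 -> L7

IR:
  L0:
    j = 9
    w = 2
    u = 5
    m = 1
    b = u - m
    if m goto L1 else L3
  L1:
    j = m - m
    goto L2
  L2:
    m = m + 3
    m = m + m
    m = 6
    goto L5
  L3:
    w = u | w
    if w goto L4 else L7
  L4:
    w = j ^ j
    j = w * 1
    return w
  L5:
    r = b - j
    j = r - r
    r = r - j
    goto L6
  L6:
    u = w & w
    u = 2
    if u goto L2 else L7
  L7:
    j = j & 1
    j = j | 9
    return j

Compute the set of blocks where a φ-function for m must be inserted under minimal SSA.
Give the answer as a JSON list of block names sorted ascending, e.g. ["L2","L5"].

idom tree: L1←L0 L2←L1 L3←L0 L4←L3 L5←L2 L6←L5 L7←L0
Dom∩ at merges:
  L2: preds {L1,L6}: {L0,L1} ∩ {L0,L1,L2,L5,L6} = {L0,L1}; idom=L1
  L7: preds {L3,L6}: {L0,L3} ∩ {L0,L1,L2,L5,L6} = {L0}; idom=L0

DF derivation:
  join L2 pred L1: · stop@L1
  join L2 pred L6: L6→L5→L2 stop@L1
  join L7 pred L3: L3 stop@L0
  join L7 pred L6: L6→L5→L2→L1 stop@L0
  L0: DF=∅
  L1: DF={L7}
  L2: DF={L2,L7}
  L3: DF={L7}
  L4: DF=∅
  L5: DF={L2,L7}
  L6: DF={L2,L7}
  L7: DF=∅

φ for m: defs {L0,L2}
  DF⁺ = {L2,L7}

Answer: ["L2", "L7"]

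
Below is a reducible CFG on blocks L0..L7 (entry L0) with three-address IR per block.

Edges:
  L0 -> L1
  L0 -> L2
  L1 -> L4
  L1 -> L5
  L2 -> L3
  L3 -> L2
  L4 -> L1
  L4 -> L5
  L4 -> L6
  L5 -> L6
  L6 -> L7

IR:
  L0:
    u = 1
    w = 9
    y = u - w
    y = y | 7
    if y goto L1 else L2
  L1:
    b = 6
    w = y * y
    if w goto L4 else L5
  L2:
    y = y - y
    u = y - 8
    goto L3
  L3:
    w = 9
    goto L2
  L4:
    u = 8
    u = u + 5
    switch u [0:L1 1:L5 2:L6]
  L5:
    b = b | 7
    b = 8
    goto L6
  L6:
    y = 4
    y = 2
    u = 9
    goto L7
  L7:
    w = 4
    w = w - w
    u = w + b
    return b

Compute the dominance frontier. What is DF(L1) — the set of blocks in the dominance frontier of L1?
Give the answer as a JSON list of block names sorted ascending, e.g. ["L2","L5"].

idom tree: L1←L0 L2←L0 L3←L2 L4←L1 L5←L1 L6←L1 L7←L6
Dom at joins:
  L1: preds {L0,L4}: {L0} ∩ {L0,L1,L4} = {L0}; idom=L0
  L2: preds {L0,L3}: {L0} ∩ {L0,L2,L3} = {L0}; idom=L0
  L5: preds {L1,L4}: {L0,L1} ∩ {L0,L1,L4} = {L0,L1}; idom=L1
  L6: preds {L4,L5}: {L0,L1,L4} ∩ {L0,L1,L5} = {L0,L1}; idom=L1

Frontier:
  join L1 pred L0: · stop@L0
  join L1 pred L4: L4→L1 stop@L0
  join L2 pred L0: · stop@L0
  join L2 pred L3: L3→L2 stop@L0
  join L5 pred L1: · stop@L1
  join L5 pred L4: L4 stop@L1
  join L6 pred L4: L4 stop@L1
  join L6 pred L5: L5 stop@L1
  L0: DF=∅
  L1: DF={L1}
  L2: DF={L2}
  L3: DF={L2}
  L4: DF={L1,L5,L6}
  L5: DF={L6}
  L6: DF=∅
  L7: DF=∅

DF(L1) = ["L1"]

Answer: ["L1"]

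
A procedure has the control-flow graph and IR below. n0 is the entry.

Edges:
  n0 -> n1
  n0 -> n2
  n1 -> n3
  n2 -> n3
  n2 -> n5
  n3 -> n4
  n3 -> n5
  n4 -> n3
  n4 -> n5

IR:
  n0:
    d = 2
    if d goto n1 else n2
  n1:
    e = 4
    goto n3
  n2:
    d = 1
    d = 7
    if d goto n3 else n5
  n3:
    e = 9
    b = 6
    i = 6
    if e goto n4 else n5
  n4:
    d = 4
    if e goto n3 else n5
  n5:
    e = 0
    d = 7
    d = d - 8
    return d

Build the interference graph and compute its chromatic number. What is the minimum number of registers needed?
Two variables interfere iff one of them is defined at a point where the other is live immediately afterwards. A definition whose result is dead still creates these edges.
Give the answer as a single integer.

Answer: 2

Working:
Block summaries:
  n0: {d} / ∅
  n1: {e} / ∅
  n2: {d} / ∅
  n3: {b,e,i} / ∅
  n4: {d} / {e}
  n5: {d,e} / ∅

Liveness:
  n0 li=∅ lo=∅
  n1 li=∅ lo=∅
  n2 li=∅ lo=∅
  n3 li=∅ lo={e}
  n4 li={e} lo=∅
  n5 li=∅ lo=∅

Interfere edges:
  b — {e}
  d — {e}
  e — {b,d,i}
  i — {e}

Colouring:
  clique {b,e} ⇒ need ≥ 2
  assign b→c1 d→c1 e→c0 i→c1 — no edge inside a register ⇒ χ ≤ 2
  χ = 2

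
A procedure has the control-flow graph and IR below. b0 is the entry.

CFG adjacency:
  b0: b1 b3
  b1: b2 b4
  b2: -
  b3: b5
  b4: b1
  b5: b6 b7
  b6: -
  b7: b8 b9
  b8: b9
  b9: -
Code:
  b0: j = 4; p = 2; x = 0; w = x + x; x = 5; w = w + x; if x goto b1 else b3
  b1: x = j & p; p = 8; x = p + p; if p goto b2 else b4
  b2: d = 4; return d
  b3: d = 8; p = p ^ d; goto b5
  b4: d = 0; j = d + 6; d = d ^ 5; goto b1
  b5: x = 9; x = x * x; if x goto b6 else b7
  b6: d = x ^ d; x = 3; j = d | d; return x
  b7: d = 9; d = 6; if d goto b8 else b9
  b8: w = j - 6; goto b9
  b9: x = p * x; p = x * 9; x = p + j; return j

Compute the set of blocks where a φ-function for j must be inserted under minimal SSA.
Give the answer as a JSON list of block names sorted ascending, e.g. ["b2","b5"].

idom tree: b1←b0 b2←b1 b3←b0 b4←b1 b5←b3 b6←b5 b7←b5 b8←b7 b9←b7
Dom at joins:
  b1: preds {b0,b4}: {b0} ∩ {b0,b1,b4} = {b0}; idom=b0
  b9: preds {b7,b8}: {b0,b3,b5,b7} ∩ {b0,b3,b5,b7,b8} = {b0,b3,b5,b7}; idom=b7

DF derivation:
  join b1 pred b0: · stop@b0
  join b1 pred b4: b4→b1 stop@b0
  join b9 pred b7: · stop@b7
  join b9 pred b8: b8 stop@b7
  b0 → ∅
  b1 → {b1}
  b2 → ∅
  b3 → ∅
  b4 → {b1}
  b5 → ∅
  b6 → ∅
  b7 → ∅
  b8 → {b9}
  b9 → ∅

φ for j: defs {b0,b4,b6}
  DF⁺ = {b1}

Answer: ["b1"]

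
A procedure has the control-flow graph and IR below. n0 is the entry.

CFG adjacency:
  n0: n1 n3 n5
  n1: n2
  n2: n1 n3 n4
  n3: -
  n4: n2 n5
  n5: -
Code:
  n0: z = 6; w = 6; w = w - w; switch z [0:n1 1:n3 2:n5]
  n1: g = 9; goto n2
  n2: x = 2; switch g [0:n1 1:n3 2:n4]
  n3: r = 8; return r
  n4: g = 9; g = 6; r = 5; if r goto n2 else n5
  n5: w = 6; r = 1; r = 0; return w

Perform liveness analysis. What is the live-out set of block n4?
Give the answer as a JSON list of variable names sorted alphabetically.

Answer: ["g"]

Derivation:
def/use:
  n0: def={w,z} ue=∅
  n1: def={g} ue=∅
  n2: def={x} ue={g}
  n3: def={r} ue=∅
  n4: def={g,r} ue=∅
  n5: def={r,w} ue=∅

Live sets:
  live n0: ∅→∅
  live n1: ∅→{g}
  live n2: {g}→∅
  live n3: ∅→∅
  live n4: ∅→{g}
  live n5: ∅→∅

live-out(n4) = ["g"]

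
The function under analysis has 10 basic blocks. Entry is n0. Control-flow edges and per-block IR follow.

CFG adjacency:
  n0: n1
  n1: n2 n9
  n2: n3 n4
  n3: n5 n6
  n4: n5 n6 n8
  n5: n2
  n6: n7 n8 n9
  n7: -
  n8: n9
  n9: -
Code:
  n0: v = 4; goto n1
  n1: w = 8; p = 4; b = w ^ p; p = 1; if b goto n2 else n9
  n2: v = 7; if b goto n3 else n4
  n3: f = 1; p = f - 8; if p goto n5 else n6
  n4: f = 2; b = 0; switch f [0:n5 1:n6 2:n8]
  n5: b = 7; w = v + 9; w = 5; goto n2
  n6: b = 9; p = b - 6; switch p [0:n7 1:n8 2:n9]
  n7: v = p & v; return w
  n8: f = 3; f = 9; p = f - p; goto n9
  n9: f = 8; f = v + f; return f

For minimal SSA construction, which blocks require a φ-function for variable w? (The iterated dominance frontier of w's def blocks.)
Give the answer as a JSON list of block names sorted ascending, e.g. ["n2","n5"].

Answer: ["n2", "n9"]

Analysis:
idom tree: n1←n0 n2←n1 n3←n2 n4←n2 n5←n2 n6←n2 n7←n6 n8←n2 n9←n1
Dom∩ at merges:
  n2: preds {n1,n5}: {n0,n1} ∩ {n0,n1,n2,n5} = {n0,n1}; idom=n1
  n5: preds {n3,n4}: {n0,n1,n2,n3} ∩ {n0,n1,n2,n4} = {n0,n1,n2}; idom=n2
  n6: preds {n3,n4}: {n0,n1,n2,n3} ∩ {n0,n1,n2,n4} = {n0,n1,n2}; idom=n2
  n8: preds {n4,n6}: {n0,n1,n2,n4} ∩ {n0,n1,n2,n6} = {n0,n1,n2}; idom=n2
  n9: preds {n1,n6,n8}: {n0,n1} ∩ {n0,n1,n2,n6} ∩ {n0,n1,n2,n8} = {n0,n1}; idom=n1

DF walk-up:
  n2←n1: walk · to n1
  n2←n5: walk n5→n2 to n1
  n5←n3: walk n3 to n2
  n5←n4: walk n4 to n2
  n6←n3: walk n3 to n2
  n6←n4: walk n4 to n2
  n8←n4: walk n4 to n2
  n8←n6: walk n6 to n2
  n9←n1: walk · to n1
  n9←n6: walk n6→n2 to n1
  n9←n8: walk n8→n2 to n1
  n0 → ∅
  n1 → ∅
  n2 → {n2,n9}
  n3 → {n5,n6}
  n4 → {n5,n6,n8}
  n5 → {n2}
  n6 → {n8,n9}
  n7 → ∅
  n8 → {n9}
  n9 → ∅

φ for w: defs {n1,n5}
  DF⁺ = {n2,n9}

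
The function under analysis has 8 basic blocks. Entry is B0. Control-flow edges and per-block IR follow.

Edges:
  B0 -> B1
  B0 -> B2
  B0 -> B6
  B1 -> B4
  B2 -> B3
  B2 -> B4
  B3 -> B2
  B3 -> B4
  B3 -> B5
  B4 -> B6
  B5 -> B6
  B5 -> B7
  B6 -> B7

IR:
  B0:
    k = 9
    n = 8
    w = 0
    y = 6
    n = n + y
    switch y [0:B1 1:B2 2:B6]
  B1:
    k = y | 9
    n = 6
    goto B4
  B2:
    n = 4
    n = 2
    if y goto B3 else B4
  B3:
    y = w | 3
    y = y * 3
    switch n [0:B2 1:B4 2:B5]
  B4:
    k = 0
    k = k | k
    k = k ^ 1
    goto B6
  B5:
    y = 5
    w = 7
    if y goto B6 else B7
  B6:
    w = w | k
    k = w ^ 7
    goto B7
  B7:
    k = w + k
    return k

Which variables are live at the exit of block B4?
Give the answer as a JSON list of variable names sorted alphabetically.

Answer: ["k", "w"]

Analysis:
Block summaries:
  B0: def={k,n,w,y} ue=∅
  B1: def={k,n} ue={y}
  B2: def={n} ue={y}
  B3: def={y} ue={n,w}
  B4: def={k} ue=∅
  B5: def={w,y} ue=∅
  B6: def={k,w} ue={k,w}
  B7: def={k} ue={k,w}

Live sets:
  live B0: ∅→{k,w,y}
  live B1: {w,y}→{w}
  live B2: {k,w,y}→{k,n,w}
  live B3: {k,n,w}→{k,w,y}
  live B4: {w}→{k,w}
  live B5: {k}→{k,w}
  live B6: {k,w}→{k,w}
  live B7: {k,w}→∅

live-out(B4) = ["k", "w"]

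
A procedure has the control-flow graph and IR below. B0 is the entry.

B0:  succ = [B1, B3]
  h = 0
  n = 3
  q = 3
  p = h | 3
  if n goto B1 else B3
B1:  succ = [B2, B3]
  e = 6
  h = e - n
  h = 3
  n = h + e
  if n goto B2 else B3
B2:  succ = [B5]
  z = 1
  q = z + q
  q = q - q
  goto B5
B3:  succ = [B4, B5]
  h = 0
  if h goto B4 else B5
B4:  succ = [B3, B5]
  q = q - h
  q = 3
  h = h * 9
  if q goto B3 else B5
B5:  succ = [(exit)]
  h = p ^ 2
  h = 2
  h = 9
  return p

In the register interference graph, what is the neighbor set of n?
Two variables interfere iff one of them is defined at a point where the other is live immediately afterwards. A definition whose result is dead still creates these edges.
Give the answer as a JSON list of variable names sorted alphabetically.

def/use:
  B0: {h,n,p,q} / ∅
  B1: {e,h,n} / {n}
  B2: {q,z} / {q}
  B3: {h} / ∅
  B4: {h,q} / {h,q}
  B5: {h} / {p}

Backward fixpoint:
  live B0: ∅→{n,p,q}
  live B1: {n,p,q}→{p,q}
  live B2: {p,q}→{p}
  live B3: {p,q}→{h,p,q}
  live B4: {h,p,q}→{p,q}
  live B5: {p}→∅

Interference:
  e: {h,n,p,q}
  h: {e,n,p,q}
  n: {e,h,p,q}
  p: {e,h,n,q,z}
  q: {e,h,n,p,z}
  z: {p,q}

N(n) = ["e", "h", "p", "q"]

Answer: ["e", "h", "p", "q"]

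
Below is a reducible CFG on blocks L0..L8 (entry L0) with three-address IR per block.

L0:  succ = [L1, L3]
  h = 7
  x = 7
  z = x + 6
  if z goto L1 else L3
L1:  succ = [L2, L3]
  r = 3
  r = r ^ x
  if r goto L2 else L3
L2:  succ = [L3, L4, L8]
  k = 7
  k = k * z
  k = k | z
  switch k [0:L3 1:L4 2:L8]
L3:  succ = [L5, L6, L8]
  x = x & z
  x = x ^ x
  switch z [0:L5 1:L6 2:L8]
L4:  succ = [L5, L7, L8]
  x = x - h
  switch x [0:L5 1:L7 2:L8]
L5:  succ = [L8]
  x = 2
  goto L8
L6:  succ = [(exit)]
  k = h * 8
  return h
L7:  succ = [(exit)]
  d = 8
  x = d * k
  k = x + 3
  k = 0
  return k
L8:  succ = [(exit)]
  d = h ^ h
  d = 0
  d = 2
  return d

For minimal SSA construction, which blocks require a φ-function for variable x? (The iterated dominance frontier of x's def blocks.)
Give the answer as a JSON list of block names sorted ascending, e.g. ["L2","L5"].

Answer: ["L5", "L8"]

Analysis:
idom tree: L1←L0 L2←L1 L3←L0 L4←L2 L5←L0 L6←L3 L7←L4 L8←L0
Join-block Dom:
  L3: preds {L0,L1,L2}: {L0} ∩ {L0,L1} ∩ {L0,L1,L2} = {L0}; idom=L0
  L5: preds {L3,L4}: {L0,L3} ∩ {L0,L1,L2,L4} = {L0}; idom=L0
  L8: preds {L2,L3,L4,L5}: {L0,L1,L2} ∩ {L0,L3} ∩ {L0,L1,L2,L4} ∩ {L0,L5} = {L0}; idom=L0

Frontier:
  join L3 pred L0: · stop@L0
  join L3 pred L1: L1 stop@L0
  join L3 pred L2: L2→L1 stop@L0
  join L5 pred L3: L3 stop@L0
  join L5 pred L4: L4→L2→L1 stop@L0
  join L8 pred L2: L2→L1 stop@L0
  join L8 pred L3: L3 stop@L0
  join L8 pred L4: L4→L2→L1 stop@L0
  join L8 pred L5: L5 stop@L0
  L0: DF=∅
  L1: DF={L3,L5,L8}
  L2: DF={L3,L5,L8}
  L3: DF={L5,L8}
  L4: DF={L5,L8}
  L5: DF={L8}
  L6: DF=∅
  L7: DF=∅
  L8: DF=∅

φ for x: defs {L0,L3,L4,L5,L7}
  DF⁺ = {L5,L8}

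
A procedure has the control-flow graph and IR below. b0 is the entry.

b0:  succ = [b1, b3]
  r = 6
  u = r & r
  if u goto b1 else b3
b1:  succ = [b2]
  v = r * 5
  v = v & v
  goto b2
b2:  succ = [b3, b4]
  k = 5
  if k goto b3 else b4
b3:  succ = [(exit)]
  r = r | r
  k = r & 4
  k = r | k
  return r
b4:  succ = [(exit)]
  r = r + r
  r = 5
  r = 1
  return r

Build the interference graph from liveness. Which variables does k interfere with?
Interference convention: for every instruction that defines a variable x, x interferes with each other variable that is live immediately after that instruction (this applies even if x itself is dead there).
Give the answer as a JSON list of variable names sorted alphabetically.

def/use:
  b0: {r,u} / ∅
  b1: {v} / {r}
  b2: {k} / ∅
  b3: {k,r} / {r}
  b4: {r} / {r}

Live sets:
  b0: in=∅ out={r}
  b1: in={r} out={r}
  b2: in={r} out={r}
  b3: in={r} out=∅
  b4: in={r} out=∅

Interfere edges:
  k↔{r}
  r↔{k,u,v}
  u↔{r}
  v↔{r}

N(k) = ["r"]

Answer: ["r"]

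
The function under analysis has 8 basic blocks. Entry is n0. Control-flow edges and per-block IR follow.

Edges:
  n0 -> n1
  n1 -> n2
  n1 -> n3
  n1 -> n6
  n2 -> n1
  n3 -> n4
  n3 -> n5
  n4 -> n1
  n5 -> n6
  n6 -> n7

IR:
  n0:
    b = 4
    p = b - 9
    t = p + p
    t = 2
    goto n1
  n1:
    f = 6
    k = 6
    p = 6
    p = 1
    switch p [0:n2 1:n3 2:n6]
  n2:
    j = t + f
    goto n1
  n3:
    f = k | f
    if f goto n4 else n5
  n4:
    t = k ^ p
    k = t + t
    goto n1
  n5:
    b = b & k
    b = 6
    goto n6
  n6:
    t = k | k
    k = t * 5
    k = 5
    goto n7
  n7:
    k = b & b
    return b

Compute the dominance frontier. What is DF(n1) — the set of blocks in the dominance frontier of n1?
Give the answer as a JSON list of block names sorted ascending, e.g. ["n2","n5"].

Answer: ["n1"]

Analysis:
idom tree: n1←n0 n2←n1 n3←n1 n4←n3 n5←n3 n6←n1 n7←n6
Dom∩ at merges:
  n1: preds {n0,n2,n4}: {n0} ∩ {n0,n1,n2} ∩ {n0,n1,n3,n4} = {n0}; idom=n0
  n6: preds {n1,n5}: {n0,n1} ∩ {n0,n1,n3,n5} = {n0,n1}; idom=n1

DF derivation:
  n1←n0: walk · to n0
  n1←n2: walk n2→n1 to n0
  n1←n4: walk n4→n3→n1 to n0
  n6←n1: walk · to n1
  n6←n5: walk n5→n3 to n1
  DF(n0)=∅
  DF(n1)={n1}
  DF(n2)={n1}
  DF(n3)={n1,n6}
  DF(n4)={n1}
  DF(n5)={n6}
  DF(n6)=∅
  DF(n7)=∅

DF(n1) = ["n1"]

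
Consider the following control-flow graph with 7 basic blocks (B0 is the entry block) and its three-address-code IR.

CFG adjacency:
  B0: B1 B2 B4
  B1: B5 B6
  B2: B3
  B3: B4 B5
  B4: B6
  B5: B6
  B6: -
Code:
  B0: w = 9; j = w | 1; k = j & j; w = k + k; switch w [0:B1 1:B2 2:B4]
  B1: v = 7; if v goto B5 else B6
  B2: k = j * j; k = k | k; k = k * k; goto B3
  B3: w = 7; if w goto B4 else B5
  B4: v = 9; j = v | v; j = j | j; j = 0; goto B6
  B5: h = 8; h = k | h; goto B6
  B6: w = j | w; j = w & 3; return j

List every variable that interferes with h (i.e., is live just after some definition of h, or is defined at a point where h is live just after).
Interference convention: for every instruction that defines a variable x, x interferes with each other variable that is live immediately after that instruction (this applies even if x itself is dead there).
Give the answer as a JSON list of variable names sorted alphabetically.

Block summaries:
  B0: def={j,k,w} ue=∅
  B1: def={v} ue=∅
  B2: def={k} ue={j}
  B3: def={w} ue=∅
  B4: def={j,v} ue=∅
  B5: def={h} ue={k}
  B6: def={j,w} ue={j,w}

Live sets:
  B0 li=∅ lo={j,k,w}
  B1 li={j,k,w} lo={j,k,w}
  B2 li={j} lo={j,k}
  B3 li={j,k} lo={j,k,w}
  B4 li={w} lo={j,w}
  B5 li={j,k,w} lo={j,w}
  B6 li={j,w} lo=∅

Interference:
  h: {j,k,w}
  j: {h,k,v,w}
  k: {h,j,v,w}
  v: {j,k,w}
  w: {h,j,k,v}

N(h) = ["j", "k", "w"]

Answer: ["j", "k", "w"]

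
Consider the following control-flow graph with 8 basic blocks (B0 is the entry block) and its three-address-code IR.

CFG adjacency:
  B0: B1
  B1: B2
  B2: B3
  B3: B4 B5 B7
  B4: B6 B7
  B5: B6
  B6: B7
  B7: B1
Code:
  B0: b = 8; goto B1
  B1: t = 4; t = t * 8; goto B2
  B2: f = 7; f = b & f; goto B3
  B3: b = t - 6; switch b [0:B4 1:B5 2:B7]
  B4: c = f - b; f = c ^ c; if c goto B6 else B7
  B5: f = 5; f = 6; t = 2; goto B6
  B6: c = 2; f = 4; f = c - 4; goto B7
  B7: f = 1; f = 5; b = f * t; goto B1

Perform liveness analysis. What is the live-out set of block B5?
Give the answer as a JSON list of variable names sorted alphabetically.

def/use:
  B0 def {b} use ∅
  B1 def {t} use ∅
  B2 def {f} use {b}
  B3 def {b} use {t}
  B4 def {c,f} use {b,f}
  B5 def {f,t} use ∅
  B6 def {c,f} use ∅
  B7 def {b,f} use {t}

Live sets:
  B0: in=∅ out={b}
  B1: in={b} out={b,t}
  B2: in={b,t} out={f,t}
  B3: in={f,t} out={b,f,t}
  B4: in={b,f,t} out={t}
  B5: in=∅ out={t}
  B6: in={t} out={t}
  B7: in={t} out={b}

live-out(B5) = ["t"]

Answer: ["t"]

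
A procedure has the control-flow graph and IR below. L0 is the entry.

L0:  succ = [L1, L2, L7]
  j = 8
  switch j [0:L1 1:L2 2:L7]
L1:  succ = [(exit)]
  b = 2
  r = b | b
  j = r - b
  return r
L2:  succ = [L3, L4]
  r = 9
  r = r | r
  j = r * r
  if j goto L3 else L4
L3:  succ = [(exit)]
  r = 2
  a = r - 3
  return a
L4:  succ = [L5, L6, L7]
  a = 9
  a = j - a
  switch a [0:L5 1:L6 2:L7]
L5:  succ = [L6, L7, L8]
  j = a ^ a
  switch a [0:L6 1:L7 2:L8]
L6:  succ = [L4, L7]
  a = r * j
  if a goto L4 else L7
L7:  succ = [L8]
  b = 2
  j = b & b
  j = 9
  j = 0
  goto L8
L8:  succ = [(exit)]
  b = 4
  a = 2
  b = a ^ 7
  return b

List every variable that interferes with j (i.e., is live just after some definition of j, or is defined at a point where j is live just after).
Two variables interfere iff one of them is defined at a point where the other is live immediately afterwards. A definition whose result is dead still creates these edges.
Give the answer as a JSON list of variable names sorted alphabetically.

Per-block:
  L0 def {j} use ∅
  L1 def {b,j,r} use ∅
  L2 def {j,r} use ∅
  L3 def {a,r} use ∅
  L4 def {a} use {j}
  L5 def {j} use {a}
  L6 def {a} use {j,r}
  L7 def {b,j} use ∅
  L8 def {a,b} use ∅

Backward fixpoint:
  L0 li=∅ lo=∅
  L1 li=∅ lo=∅
  L2 li=∅ lo={j,r}
  L3 li=∅ lo=∅
  L4 li={j,r} lo={a,j,r}
  L5 li={a,r} lo={j,r}
  L6 li={j,r} lo={j,r}
  L7 li=∅ lo=∅
  L8 li=∅ lo=∅

Interfere edges:
  a — {j,r}
  b — {r}
  j — {a,r}
  r — {a,b,j}

N(j) = ["a", "r"]

Answer: ["a", "r"]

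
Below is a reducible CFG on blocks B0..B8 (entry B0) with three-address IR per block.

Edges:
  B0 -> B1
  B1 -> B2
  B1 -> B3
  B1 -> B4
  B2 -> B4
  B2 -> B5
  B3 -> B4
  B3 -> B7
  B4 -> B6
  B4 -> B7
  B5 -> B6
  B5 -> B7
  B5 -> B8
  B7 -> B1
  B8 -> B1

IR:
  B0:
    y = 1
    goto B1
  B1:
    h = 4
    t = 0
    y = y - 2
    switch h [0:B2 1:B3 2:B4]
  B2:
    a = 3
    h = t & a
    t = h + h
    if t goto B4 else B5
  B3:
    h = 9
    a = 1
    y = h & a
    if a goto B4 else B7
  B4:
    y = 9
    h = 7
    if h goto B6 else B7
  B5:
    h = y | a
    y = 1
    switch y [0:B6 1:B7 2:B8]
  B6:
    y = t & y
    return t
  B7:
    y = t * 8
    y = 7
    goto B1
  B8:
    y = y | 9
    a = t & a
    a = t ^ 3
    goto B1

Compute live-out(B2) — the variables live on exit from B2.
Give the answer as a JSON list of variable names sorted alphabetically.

Answer: ["a", "t", "y"]

Derivation:
def/use:
  B0 def {y} use ∅
  B1 def {h,t,y} use {y}
  B2 def {a,h,t} use {t}
  B3 def {a,h,y} use ∅
  B4 def {h,y} use ∅
  B5 def {h,y} use {a,y}
  B6 def {y} use {t,y}
  B7 def {y} use {t}
  B8 def {a,y} use {a,t,y}

Live sets:
  live B0: ∅→{y}
  live B1: {y}→{t,y}
  live B2: {t,y}→{a,t,y}
  live B3: {t}→{t}
  live B4: {t}→{t,y}
  live B5: {a,t,y}→{a,t,y}
  live B6: {t,y}→∅
  live B7: {t}→{y}
  live B8: {a,t,y}→{y}

live-out(B2) = ["a", "t", "y"]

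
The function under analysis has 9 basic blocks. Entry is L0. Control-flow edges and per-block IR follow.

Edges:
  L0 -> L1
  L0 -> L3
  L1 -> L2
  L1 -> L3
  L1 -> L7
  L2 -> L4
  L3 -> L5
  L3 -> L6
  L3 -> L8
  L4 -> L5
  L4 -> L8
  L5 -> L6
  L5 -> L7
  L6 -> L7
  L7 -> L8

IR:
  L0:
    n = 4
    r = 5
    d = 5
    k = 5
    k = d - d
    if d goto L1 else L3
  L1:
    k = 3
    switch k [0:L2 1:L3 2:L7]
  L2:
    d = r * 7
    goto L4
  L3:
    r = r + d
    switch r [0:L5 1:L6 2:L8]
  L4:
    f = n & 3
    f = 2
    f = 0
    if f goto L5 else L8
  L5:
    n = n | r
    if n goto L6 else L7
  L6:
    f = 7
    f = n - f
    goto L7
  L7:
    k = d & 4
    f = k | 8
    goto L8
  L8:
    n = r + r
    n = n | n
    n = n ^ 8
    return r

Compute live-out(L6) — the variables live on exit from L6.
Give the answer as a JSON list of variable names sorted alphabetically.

Answer: ["d", "r"]

Derivation:
Block summaries:
  L0 def {d,k,n,r} use ∅
  L1 def {k} use ∅
  L2 def {d} use {r}
  L3 def {r} use {d,r}
  L4 def {f} use {n}
  L5 def {n} use {n,r}
  L6 def {f} use {n}
  L7 def {f,k} use {d}
  L8 def {n} use {r}

Live sets:
  L0 li=∅ lo={d,n,r}
  L1 li={d,n,r} lo={d,n,r}
  L2 li={n,r} lo={d,n,r}
  L3 li={d,n,r} lo={d,n,r}
  L4 li={d,n,r} lo={d,n,r}
  L5 li={d,n,r} lo={d,n,r}
  L6 li={d,n,r} lo={d,r}
  L7 li={d,r} lo={r}
  L8 li={r} lo=∅

live-out(L6) = ["d", "r"]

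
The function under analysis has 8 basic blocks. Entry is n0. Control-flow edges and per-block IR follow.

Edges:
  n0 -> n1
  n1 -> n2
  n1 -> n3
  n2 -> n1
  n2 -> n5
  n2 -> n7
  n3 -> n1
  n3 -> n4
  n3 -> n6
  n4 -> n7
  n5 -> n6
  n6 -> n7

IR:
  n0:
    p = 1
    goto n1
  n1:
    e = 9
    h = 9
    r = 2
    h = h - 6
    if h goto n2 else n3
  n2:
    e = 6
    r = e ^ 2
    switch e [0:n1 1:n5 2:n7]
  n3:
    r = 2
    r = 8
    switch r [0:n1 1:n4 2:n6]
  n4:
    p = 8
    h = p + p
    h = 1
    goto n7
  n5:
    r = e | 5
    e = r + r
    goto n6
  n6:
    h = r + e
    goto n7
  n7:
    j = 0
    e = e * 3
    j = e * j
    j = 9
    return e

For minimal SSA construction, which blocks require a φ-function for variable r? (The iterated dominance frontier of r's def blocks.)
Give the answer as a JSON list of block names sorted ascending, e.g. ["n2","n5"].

idom tree: n1←n0 n2←n1 n3←n1 n4←n3 n5←n2 n6←n1 n7←n1
Dom at joins:
  n1: preds {n0,n2,n3}: {n0} ∩ {n0,n1,n2} ∩ {n0,n1,n3} = {n0}; idom=n0
  n6: preds {n3,n5}: {n0,n1,n3} ∩ {n0,n1,n2,n5} = {n0,n1}; idom=n1
  n7: preds {n2,n4,n6}: {n0,n1,n2} ∩ {n0,n1,n3,n4} ∩ {n0,n1,n6} = {n0,n1}; idom=n1

Frontier:
  n1←n0: walk · to n0
  n1←n2: walk n2→n1 to n0
  n1←n3: walk n3→n1 to n0
  n6←n3: walk n3 to n1
  n6←n5: walk n5→n2 to n1
  n7←n2: walk n2 to n1
  n7←n4: walk n4→n3 to n1
  n7←n6: walk n6 to n1
  DF(n0)=∅
  DF(n1)={n1}
  DF(n2)={n1,n6,n7}
  DF(n3)={n1,n6,n7}
  DF(n4)={n7}
  DF(n5)={n6}
  DF(n6)={n7}
  DF(n7)=∅

φ for r: defs {n1,n2,n3,n5}
  DF⁺ = {n1,n6,n7}

Answer: ["n1", "n6", "n7"]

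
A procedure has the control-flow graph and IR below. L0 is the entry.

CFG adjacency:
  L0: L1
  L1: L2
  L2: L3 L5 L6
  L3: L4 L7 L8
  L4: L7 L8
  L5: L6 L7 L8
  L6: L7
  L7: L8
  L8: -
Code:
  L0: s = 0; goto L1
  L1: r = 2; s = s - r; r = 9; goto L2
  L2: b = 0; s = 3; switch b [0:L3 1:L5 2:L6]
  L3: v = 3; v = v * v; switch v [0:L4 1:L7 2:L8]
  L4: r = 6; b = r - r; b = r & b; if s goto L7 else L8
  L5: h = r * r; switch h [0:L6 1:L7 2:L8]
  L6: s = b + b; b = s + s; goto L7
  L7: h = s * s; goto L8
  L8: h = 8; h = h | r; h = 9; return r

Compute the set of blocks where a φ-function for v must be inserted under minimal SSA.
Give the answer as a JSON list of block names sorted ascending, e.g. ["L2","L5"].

Answer: ["L7", "L8"]

Working:
idom tree: L1←L0 L2←L1 L3←L2 L4←L3 L5←L2 L6←L2 L7←L2 L8←L2
Dom∩ at merges:
  L6: preds {L2,L5}: {L0,L1,L2} ∩ {L0,L1,L2,L5} = {L0,L1,L2}; idom=L2
  L7: preds {L3,L4,L5,L6}: {L0,L1,L2,L3} ∩ {L0,L1,L2,L3,L4} ∩ {L0,L1,L2,L5} ∩ {L0,L1,L2,L6} = {L0,L1,L2}; idom=L2
  L8: preds {L3,L4,L5,L7}: {L0,L1,L2,L3} ∩ {L0,L1,L2,L3,L4} ∩ {L0,L1,L2,L5} ∩ {L0,L1,L2,L7} = {L0,L1,L2}; idom=L2

Frontier:
  L6←L2: walk · to L2
  L6←L5: walk L5 to L2
  L7←L3: walk L3 to L2
  L7←L4: walk L4→L3 to L2
  L7←L5: walk L5 to L2
  L7←L6: walk L6 to L2
  L8←L3: walk L3 to L2
  L8←L4: walk L4→L3 to L2
  L8←L5: walk L5 to L2
  L8←L7: walk L7 to L2
  DF(L0)=∅
  DF(L1)=∅
  DF(L2)=∅
  DF(L3)={L7,L8}
  DF(L4)={L7,L8}
  DF(L5)={L6,L7,L8}
  DF(L6)={L7}
  DF(L7)={L8}
  DF(L8)=∅

φ for v: defs {L3}
  DF⁺ = {L7,L8}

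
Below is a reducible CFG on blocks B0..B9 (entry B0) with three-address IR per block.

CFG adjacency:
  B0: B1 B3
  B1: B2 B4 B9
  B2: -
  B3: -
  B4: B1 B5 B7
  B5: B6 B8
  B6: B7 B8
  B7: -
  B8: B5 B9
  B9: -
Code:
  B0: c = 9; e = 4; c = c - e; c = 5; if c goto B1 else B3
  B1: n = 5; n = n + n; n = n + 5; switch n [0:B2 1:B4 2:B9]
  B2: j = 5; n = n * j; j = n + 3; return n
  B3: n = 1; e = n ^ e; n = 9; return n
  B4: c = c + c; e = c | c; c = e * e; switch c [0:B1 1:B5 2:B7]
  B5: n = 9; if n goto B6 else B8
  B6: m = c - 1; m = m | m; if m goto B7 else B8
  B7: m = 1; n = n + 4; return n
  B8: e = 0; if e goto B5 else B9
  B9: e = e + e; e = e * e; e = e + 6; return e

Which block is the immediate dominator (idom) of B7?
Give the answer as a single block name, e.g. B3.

Answer: B4

Working:
idom tree: B1←B0 B2←B1 B3←B0 B4←B1 B5←B4 B6←B5 B7←B4 B8←B5 B9←B1
Dom at joins:
  B1: preds {B0,B4}: {B0} ∩ {B0,B1,B4} = {B0}; idom=B0
  B5: preds {B4,B8}: {B0,B1,B4} ∩ {B0,B1,B4,B5,B8} = {B0,B1,B4}; idom=B4
  B7: preds {B4,B6}: {B0,B1,B4} ∩ {B0,B1,B4,B5,B6} = {B0,B1,B4}; idom=B4
  B8: preds {B5,B6}: {B0,B1,B4,B5} ∩ {B0,B1,B4,B5,B6} = {B0,B1,B4,B5}; idom=B5
  B9: preds {B1,B8}: {B0,B1} ∩ {B0,B1,B4,B5,B8} = {B0,B1}; idom=B1

idom(B7) = B4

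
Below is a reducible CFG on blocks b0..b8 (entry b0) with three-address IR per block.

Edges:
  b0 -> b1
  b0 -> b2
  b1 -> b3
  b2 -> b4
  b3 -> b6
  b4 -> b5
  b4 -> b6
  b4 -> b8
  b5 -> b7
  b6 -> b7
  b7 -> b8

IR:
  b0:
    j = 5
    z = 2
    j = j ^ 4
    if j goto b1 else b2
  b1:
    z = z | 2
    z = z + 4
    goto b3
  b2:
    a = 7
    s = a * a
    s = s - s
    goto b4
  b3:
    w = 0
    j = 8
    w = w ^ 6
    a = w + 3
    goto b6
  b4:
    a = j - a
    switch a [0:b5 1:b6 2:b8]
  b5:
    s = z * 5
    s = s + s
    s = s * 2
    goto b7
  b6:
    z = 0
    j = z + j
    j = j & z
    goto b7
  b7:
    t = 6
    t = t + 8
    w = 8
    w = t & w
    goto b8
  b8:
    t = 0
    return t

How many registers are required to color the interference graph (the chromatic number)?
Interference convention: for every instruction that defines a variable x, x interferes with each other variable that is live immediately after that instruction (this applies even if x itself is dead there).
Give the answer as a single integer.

Block summaries:
  b0: {j,z} / ∅
  b1: {z} / {z}
  b2: {a,s} / ∅
  b3: {a,j,w} / ∅
  b4: {a} / {a,j}
  b5: {s} / {z}
  b6: {j,z} / {j}
  b7: {t,w} / ∅
  b8: {t} / ∅

Backward fixpoint:
  b0 li=∅ lo={j,z}
  b1 li={z} lo=∅
  b2 li={j,z} lo={a,j,z}
  b3 li=∅ lo={j}
  b4 li={a,j,z} lo={j,z}
  b5 li={z} lo=∅
  b6 li={j} lo=∅
  b7 li=∅ lo=∅
  b8 li=∅ lo=∅

Interference:
  a↔{j,s,z}
  j↔{a,s,w,z}
  s↔{a,j,z}
  t↔{w}
  w↔{j,t}
  z↔{a,j,s}

Colouring:
  clique {a,j,s,z} ⇒ need ≥ 4
  4-colouring: c0={j,t}  c1={a,w}  c2={s}  c3={z}
  χ = 4

Answer: 4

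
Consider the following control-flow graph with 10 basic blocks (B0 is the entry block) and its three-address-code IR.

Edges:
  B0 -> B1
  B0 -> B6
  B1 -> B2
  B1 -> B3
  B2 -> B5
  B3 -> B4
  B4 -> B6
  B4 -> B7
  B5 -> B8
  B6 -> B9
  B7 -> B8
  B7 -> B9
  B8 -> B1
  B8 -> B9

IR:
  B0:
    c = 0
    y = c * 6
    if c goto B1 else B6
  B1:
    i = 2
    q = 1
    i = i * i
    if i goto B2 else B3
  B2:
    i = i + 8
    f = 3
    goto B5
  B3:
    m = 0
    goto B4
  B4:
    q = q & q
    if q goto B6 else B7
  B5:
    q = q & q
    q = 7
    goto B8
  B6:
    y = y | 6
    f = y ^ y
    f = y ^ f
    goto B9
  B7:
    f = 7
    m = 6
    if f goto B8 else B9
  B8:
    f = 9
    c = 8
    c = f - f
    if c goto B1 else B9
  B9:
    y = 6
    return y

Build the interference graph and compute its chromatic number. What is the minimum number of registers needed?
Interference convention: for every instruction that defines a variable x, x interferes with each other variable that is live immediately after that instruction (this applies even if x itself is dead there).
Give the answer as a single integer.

Per-block:
  B0: def={c,y} ue=∅
  B1: def={i,q} ue=∅
  B2: def={f,i} ue={i}
  B3: def={m} ue=∅
  B4: def={q} ue={q}
  B5: def={q} ue={q}
  B6: def={f,y} ue={y}
  B7: def={f,m} ue=∅
  B8: def={c,f} ue=∅
  B9: def={y} ue=∅

Backward fixpoint:
  B0: in=∅ out={y}
  B1: in={y} out={i,q,y}
  B2: in={i,q,y} out={q,y}
  B3: in={q,y} out={q,y}
  B4: in={q,y} out={y}
  B5: in={q,y} out={y}
  B6: in={y} out=∅
  B7: in={y} out={y}
  B8: in={y} out={y}
  B9: in=∅ out=∅

Interfere edges:
  c↔{f,y}
  f↔{c,m,q,y}
  i↔{q,y}
  m↔{f,q,y}
  q↔{f,i,m,y}
  y↔{c,f,i,m,q}

Chromatic number:
  clique {f,m,q,y} ⇒ need ≥ 4
  4-colouring: c0={y}  c1={f,i}  c2={c,q}  c3={m}
  χ = 4

Answer: 4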